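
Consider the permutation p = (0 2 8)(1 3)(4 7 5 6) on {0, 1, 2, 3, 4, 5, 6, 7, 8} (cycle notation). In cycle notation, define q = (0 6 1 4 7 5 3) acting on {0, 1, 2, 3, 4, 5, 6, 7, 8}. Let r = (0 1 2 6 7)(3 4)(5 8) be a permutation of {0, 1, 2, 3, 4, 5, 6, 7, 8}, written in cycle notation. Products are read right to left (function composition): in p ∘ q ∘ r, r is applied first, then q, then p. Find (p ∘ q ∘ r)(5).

(p ∘ q ∘ r)(5) = p(q(r(5))). r(5) = 8, then q(8) = 8, then p(8) = 0, so the result is 0.

0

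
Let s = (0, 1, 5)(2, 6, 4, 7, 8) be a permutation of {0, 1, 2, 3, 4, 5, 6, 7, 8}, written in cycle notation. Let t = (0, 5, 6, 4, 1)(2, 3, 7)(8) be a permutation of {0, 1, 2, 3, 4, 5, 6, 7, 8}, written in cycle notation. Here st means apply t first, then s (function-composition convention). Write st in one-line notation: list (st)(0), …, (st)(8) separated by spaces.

0 1 3 8 5 4 7 6 2

(st)(x) = s(t(x)). Computing each image: s(t(0)) = s(5) = 0, s(t(1)) = s(0) = 1, s(t(2)) = s(3) = 3, s(t(3)) = s(7) = 8, s(t(4)) = s(1) = 5, s(t(5)) = s(6) = 4, s(t(6)) = s(4) = 7, s(t(7)) = s(2) = 6, s(t(8)) = s(8) = 2.
Hence st = [0 1 3 8 5 4 7 6 2].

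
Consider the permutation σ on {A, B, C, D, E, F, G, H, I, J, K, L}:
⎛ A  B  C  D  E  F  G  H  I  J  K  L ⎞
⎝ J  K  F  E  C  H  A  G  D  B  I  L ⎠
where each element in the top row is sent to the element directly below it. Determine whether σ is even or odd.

In disjoint-cycle form the cycle lengths are 11, 1.
A cycle is odd iff its length is even; σ has 0 even-length cycles, so sgn(σ) = (−1)^0 and σ is even.

even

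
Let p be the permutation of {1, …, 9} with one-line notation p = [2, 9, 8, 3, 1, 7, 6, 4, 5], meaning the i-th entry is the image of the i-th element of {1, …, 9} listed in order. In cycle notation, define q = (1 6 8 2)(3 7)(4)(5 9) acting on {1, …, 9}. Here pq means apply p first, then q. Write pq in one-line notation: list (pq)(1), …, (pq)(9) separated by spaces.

(pq)(x) = q(p(x)). Computing each image: q(p(1)) = q(2) = 1, q(p(2)) = q(9) = 5, q(p(3)) = q(8) = 2, q(p(4)) = q(3) = 7, q(p(5)) = q(1) = 6, q(p(6)) = q(7) = 3, q(p(7)) = q(6) = 8, q(p(8)) = q(4) = 4, q(p(9)) = q(5) = 9.
Hence pq = [1 5 2 7 6 3 8 4 9].

1 5 2 7 6 3 8 4 9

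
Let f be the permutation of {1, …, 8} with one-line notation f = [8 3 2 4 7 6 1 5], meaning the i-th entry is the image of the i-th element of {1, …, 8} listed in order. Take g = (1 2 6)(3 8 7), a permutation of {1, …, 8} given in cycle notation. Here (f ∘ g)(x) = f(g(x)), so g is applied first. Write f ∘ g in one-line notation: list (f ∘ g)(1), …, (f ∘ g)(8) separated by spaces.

3 6 5 4 7 8 2 1

(f ∘ g)(x) = f(g(x)). Computing each image: f(g(1)) = f(2) = 3, f(g(2)) = f(6) = 6, f(g(3)) = f(8) = 5, f(g(4)) = f(4) = 4, f(g(5)) = f(5) = 7, f(g(6)) = f(1) = 8, f(g(7)) = f(3) = 2, f(g(8)) = f(7) = 1.
Hence f ∘ g = [3 6 5 4 7 8 2 1].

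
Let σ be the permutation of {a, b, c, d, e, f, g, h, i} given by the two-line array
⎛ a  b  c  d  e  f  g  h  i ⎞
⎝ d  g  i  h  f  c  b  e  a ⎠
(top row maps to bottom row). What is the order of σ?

14

Writing σ as disjoint cycles, the cycle lengths are 7, 2.
Since disjoint cycles commute, ord(σ) = lcm(7, 2) = 14.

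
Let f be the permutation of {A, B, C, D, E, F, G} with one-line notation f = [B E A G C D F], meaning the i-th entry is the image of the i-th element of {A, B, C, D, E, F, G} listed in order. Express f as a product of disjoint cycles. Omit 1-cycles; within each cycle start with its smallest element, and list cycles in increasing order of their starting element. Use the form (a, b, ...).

(A, B, E, C)(D, G, F)

From A: A → B → E → C → A, closing the cycle (A, B, E, C).
Repeating from the next unused element and collecting all non-trivial cycles gives (A, B, E, C)(D, G, F).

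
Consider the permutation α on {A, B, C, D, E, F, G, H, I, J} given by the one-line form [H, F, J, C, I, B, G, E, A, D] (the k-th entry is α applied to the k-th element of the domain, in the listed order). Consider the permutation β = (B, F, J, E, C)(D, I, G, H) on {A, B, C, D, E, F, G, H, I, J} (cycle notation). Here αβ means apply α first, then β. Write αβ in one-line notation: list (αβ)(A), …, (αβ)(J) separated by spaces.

D J E B G F H C A I

(αβ)(x) = β(α(x)). Computing each image: β(α(A)) = β(H) = D, β(α(B)) = β(F) = J, β(α(C)) = β(J) = E, β(α(D)) = β(C) = B, β(α(E)) = β(I) = G, β(α(F)) = β(B) = F, β(α(G)) = β(G) = H, β(α(H)) = β(E) = C, β(α(I)) = β(A) = A, β(α(J)) = β(D) = I.
Hence αβ = [D J E B G F H C A I].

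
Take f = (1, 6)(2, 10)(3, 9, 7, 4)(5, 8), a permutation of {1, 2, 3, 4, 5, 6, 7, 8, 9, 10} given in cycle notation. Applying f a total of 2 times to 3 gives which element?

7

3 lies in the 4-cycle (3, 9, 7, 4).
Stepping 2 places around the cycle: 3 → 9 → 7.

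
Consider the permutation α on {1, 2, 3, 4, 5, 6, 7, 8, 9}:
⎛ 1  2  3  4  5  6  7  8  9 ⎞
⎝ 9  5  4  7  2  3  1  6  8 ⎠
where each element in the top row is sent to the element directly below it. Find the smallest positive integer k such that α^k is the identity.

14

Writing α as disjoint cycles, the cycle lengths are 7, 2.
The order is lcm(7, 2) = 14.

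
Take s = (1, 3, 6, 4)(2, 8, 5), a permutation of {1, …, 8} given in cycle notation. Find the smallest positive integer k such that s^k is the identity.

The disjoint cycles have lengths 4, 3, 1.
The order of s is the least common multiple of its cycle lengths: lcm(4, 3) = 12.

12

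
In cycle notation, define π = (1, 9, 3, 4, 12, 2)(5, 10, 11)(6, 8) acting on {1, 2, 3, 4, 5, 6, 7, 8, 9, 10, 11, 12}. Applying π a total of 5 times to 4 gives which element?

3

4 lies in the 6-cycle (1, 9, 3, 4, 12, 2).
Stepping 5 places around the cycle: 4 → 12 → 2 → 1 → 9 → 3.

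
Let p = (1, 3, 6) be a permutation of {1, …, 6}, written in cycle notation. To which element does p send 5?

5

5 does not appear in any cycle of p, so it is a fixed point: p(5) = 5.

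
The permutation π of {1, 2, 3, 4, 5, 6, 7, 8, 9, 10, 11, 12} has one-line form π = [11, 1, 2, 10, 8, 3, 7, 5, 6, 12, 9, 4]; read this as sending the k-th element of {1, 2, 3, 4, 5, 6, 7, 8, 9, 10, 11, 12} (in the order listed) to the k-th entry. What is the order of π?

The disjoint-cycle form of π has cycle lengths 6, 3, 2, 1.
The order of π is the least common multiple of its cycle lengths: lcm(6, 3, 2) = 6.

6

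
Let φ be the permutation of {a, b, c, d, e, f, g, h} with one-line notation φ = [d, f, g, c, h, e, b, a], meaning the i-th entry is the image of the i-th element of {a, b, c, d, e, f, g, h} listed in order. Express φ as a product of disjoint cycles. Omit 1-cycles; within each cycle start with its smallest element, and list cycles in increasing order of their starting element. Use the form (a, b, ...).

(a, d, c, g, b, f, e, h)

From a: a → d → c → g → b → f → e → h → a, closing the cycle (a, d, c, g, b, f, e, h).
Continuing from each remaining unvisited element yields (a, d, c, g, b, f, e, h).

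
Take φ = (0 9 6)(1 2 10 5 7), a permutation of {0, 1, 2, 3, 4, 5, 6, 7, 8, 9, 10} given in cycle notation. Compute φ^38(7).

7 lies in the 5-cycle (1 2 10 5 7).
Powers repeat with period 5 on this cycle, and 38 mod 5 = 3, so φ^38(7) = φ^3(7).
Advancing 3 steps from 7: 7 → 1 → 2 → 10.

10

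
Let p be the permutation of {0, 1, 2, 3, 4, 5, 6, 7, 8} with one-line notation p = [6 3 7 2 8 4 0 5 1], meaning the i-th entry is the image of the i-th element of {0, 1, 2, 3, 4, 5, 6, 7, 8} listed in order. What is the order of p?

14

The disjoint-cycle form of p has cycle lengths 7, 2.
The order of p is the least common multiple of its cycle lengths: lcm(7, 2) = 14.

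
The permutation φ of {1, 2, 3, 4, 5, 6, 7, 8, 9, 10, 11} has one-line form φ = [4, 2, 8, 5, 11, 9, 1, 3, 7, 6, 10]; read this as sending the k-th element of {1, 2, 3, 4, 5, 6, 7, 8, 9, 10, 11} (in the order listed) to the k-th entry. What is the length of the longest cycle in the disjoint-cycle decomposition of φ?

Decomposing into disjoint cycles gives (1, 4, 5, 11, 10, 6, 9, 7)(3, 8); the longest has length 8.

8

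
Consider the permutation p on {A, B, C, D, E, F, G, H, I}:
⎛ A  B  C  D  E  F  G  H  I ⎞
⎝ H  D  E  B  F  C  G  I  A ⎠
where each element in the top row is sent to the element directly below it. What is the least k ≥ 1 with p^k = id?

Writing p as disjoint cycles, the cycle lengths are 3, 3, 2, 1.
Since disjoint cycles commute, ord(p) = lcm(3, 3, 2) = 6.

6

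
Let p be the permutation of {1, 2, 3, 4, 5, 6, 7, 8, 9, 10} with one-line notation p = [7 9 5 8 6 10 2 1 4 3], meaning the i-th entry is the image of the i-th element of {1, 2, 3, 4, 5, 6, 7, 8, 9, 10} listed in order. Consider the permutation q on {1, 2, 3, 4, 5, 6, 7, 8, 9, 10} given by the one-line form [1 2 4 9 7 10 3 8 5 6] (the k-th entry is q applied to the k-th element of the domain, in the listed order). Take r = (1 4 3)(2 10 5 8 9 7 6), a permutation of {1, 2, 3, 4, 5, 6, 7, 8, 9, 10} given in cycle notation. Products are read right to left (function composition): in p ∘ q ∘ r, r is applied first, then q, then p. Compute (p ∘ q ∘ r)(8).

6

Apply the permutations in order: r(8) = 9, then q(9) = 5, then p(5) = 6. So (p ∘ q ∘ r)(8) = 6.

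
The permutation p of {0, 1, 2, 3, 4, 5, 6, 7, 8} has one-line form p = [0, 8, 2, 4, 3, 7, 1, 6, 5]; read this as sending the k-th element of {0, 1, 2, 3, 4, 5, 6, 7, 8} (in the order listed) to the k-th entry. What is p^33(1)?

Tracing 1 → 8 → … returns to 1 after 5 steps, so 1 lies in a 5-cycle (1 8 5 7 6).
Powers repeat with period 5 on this cycle, and 33 mod 5 = 3, so p^33(1) = p^3(1).
Advancing 3 steps from 1: 1 → 8 → 5 → 7.

7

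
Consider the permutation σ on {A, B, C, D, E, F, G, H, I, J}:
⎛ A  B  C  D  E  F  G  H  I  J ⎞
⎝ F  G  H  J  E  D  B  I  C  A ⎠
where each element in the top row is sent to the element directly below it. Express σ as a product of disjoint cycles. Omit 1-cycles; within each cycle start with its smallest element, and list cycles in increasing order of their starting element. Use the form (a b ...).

(A F D J)(B G)(C H I)

Start at A and follow images: A → F → D → J → A, giving the cycle (A F D J).
Continuing from each remaining unvisited element yields (A F D J)(B G)(C H I).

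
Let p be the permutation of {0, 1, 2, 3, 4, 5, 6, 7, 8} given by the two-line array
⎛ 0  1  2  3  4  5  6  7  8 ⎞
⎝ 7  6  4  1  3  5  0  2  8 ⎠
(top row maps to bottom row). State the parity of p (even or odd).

even

In disjoint-cycle form the cycle lengths are 7, 1, 1.
A cycle of length ℓ contributes ℓ−1 transpositions, so p is a product of 6 transpositions — even.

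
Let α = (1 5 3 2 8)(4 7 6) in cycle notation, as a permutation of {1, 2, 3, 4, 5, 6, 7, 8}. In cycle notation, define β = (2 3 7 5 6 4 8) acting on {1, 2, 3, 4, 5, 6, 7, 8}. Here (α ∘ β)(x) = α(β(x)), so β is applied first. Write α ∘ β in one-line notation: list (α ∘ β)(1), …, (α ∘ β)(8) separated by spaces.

(α ∘ β)(x) = α(β(x)). Computing each image: α(β(1)) = α(1) = 5, α(β(2)) = α(3) = 2, α(β(3)) = α(7) = 6, α(β(4)) = α(8) = 1, α(β(5)) = α(6) = 4, α(β(6)) = α(4) = 7, α(β(7)) = α(5) = 3, α(β(8)) = α(2) = 8.
Hence α ∘ β = [5 2 6 1 4 7 3 8].

5 2 6 1 4 7 3 8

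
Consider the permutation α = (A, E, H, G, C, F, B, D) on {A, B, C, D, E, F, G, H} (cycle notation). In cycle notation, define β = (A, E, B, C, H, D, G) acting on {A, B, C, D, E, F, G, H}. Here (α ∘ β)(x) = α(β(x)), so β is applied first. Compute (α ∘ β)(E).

First apply β: β(E) = B, then α(B) = D. Thus (α ∘ β)(E) = D.

D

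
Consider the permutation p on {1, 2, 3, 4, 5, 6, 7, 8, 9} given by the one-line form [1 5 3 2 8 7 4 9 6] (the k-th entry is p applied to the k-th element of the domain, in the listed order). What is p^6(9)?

Tracing 9 → 6 → … returns to 9 after 7 steps, so 9 lies in a 7-cycle (2 5 8 9 6 7 4).
Advancing 6 steps from 9: 9 → 6 → 7 → 4 → 2 → 5 → 8.

8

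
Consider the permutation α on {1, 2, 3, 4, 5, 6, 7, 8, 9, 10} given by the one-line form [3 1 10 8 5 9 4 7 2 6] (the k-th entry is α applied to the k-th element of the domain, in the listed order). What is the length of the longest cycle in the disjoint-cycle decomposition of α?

Decomposing into disjoint cycles gives (1, 3, 10, 6, 9, 2)(4, 8, 7); the longest has length 6.

6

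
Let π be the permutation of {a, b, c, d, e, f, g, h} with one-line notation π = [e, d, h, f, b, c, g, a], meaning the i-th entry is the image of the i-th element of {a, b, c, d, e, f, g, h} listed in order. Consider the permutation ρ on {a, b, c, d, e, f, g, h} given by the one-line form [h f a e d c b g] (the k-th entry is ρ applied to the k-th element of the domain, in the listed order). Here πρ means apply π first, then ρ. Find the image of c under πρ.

g

π(c) = h, then ρ(h) = g; composing gives (πρ)(c) = g.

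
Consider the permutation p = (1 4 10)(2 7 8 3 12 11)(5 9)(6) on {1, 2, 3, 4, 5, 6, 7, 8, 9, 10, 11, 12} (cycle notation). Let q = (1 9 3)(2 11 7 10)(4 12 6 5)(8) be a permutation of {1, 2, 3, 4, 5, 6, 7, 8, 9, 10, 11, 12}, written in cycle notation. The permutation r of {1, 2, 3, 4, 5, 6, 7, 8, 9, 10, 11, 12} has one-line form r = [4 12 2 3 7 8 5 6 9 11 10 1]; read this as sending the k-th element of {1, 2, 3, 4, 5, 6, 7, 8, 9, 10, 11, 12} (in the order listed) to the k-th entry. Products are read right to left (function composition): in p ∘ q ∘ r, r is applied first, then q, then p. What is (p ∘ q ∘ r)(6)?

Apply the permutations in order: r(6) = 8, then q(8) = 8, then p(8) = 3. So (p ∘ q ∘ r)(6) = 3.

3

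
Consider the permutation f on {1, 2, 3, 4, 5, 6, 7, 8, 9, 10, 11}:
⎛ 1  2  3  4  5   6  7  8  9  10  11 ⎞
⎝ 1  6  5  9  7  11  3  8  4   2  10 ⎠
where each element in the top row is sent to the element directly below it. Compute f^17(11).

Tracing 11 → 10 → … returns to 11 after 4 steps, so 11 lies in a 4-cycle (2, 6, 11, 10).
Since the cycle has length 4, f^17 acts on it the same as f^1 (17 mod 4 = 1).
Stepping 1 place around the cycle: 11 → 10.

10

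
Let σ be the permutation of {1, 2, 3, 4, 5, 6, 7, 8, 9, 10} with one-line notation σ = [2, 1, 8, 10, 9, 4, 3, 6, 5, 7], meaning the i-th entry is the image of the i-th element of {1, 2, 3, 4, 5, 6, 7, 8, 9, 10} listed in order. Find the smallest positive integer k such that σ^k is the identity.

Writing σ as disjoint cycles, the cycle lengths are 6, 2, 2.
Since disjoint cycles commute, ord(σ) = lcm(6, 2, 2) = 6.

6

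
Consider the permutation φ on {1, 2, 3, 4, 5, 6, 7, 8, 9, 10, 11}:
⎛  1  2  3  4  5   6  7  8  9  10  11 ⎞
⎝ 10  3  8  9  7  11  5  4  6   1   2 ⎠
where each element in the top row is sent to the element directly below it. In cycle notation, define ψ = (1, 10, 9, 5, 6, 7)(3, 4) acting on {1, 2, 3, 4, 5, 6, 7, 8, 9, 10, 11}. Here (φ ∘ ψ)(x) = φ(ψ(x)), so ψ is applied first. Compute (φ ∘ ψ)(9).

(φ ∘ ψ)(9) = φ(ψ(9)). ψ(9) = 5, then φ(5) = 7. So (φ ∘ ψ)(9) = 7.

7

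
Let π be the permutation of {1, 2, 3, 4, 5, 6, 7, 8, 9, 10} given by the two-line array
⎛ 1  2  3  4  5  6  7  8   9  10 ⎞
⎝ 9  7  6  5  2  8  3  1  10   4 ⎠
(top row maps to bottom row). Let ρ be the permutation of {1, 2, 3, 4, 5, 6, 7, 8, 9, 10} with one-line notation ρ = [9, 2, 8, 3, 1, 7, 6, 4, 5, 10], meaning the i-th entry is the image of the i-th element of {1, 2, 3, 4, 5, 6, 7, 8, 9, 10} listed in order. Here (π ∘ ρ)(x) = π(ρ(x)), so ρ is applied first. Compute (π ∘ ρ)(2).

7

ρ(2) = 2, then π(2) = 7; composing gives (π ∘ ρ)(2) = 7.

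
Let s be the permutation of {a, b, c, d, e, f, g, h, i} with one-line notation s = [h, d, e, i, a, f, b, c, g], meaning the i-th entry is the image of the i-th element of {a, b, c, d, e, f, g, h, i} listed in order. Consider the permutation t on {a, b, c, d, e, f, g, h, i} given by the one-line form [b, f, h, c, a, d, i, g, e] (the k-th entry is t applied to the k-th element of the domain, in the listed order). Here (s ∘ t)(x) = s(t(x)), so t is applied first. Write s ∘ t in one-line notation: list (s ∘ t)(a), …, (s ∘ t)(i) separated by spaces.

d f c e h i g b a

(s ∘ t)(x) = s(t(x)). Computing each image: s(t(a)) = s(b) = d, s(t(b)) = s(f) = f, s(t(c)) = s(h) = c, s(t(d)) = s(c) = e, s(t(e)) = s(a) = h, s(t(f)) = s(d) = i, s(t(g)) = s(i) = g, s(t(h)) = s(g) = b, s(t(i)) = s(e) = a.
Hence s ∘ t = [d f c e h i g b a].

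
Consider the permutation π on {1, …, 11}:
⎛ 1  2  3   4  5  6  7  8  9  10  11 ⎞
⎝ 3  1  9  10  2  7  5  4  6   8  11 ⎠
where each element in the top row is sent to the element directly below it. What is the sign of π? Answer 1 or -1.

1

In disjoint-cycle form the cycle lengths are 7, 3, 1.
A cycle of length ℓ contributes ℓ−1 transpositions, so π is a product of 6 + 2 = 8 transpositions — even.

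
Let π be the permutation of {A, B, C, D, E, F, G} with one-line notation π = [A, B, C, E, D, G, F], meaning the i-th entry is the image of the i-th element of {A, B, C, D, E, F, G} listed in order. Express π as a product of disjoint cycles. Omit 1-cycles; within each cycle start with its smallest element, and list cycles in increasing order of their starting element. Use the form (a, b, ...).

Start at D and follow images: D → E → D, giving the cycle (D, E).
Continuing from each remaining unvisited element yields (D, E)(F, G).

(D, E)(F, G)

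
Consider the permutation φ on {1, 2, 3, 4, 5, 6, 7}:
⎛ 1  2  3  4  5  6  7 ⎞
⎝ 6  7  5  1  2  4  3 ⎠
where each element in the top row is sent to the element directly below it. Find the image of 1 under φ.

6

The entry below 1 in the array is 6, so φ(1) = 6.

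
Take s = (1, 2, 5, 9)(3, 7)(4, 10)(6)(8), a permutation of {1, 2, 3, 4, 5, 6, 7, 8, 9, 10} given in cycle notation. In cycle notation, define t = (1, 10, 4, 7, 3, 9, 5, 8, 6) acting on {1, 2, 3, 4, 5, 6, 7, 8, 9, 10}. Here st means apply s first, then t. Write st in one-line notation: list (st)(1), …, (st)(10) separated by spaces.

Chase each element through s then t: 1 → 2 → 2; 2 → 5 → 8; 3 → 7 → 3; 4 → 10 → 4; 5 → 9 → 5; 6 → 6 → 1; 7 → 3 → 9; 8 → 8 → 6; 9 → 1 → 10; 10 → 4 → 7.
Collecting the images, st = [2 8 3 4 5 1 9 6 10 7].

2 8 3 4 5 1 9 6 10 7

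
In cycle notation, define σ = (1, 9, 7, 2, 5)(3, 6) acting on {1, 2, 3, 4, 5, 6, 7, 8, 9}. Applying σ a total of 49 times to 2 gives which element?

7

2 lies in the 5-cycle (1, 9, 7, 2, 5).
On a 5-cycle, σ^5 is the identity, so σ^49 = σ^4 there (49 ≡ 4 mod 5).
Advancing 4 steps from 2: 2 → 5 → 1 → 9 → 7.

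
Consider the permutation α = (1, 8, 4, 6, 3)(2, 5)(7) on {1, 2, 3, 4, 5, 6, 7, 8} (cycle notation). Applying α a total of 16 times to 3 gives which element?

3 lies in the 5-cycle (1, 8, 4, 6, 3).
Powers repeat with period 5 on this cycle, and 16 mod 5 = 1, so α^16(3) = α^1(3).
Stepping 1 place around the cycle: 3 → 1.

1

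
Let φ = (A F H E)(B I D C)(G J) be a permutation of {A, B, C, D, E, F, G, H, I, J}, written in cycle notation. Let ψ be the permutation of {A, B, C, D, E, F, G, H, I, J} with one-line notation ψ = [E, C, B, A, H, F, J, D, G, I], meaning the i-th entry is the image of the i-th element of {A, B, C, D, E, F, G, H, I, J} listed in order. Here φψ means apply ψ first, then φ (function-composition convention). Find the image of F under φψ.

H

First apply ψ: ψ(F) = F, then φ(F) = H. Thus (φψ)(F) = H.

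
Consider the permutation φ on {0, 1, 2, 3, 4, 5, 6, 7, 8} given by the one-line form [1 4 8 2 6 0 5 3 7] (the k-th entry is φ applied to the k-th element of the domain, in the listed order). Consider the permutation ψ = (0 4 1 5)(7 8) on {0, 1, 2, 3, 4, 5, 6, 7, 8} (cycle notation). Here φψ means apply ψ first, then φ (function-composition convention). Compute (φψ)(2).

ψ(2) = 2, then φ(2) = 8; composing gives (φψ)(2) = 8.

8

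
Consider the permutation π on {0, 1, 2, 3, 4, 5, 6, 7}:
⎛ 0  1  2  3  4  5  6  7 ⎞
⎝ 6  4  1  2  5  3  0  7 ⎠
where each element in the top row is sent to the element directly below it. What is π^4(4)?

1

Tracing 4 → 5 → … returns to 4 after 5 steps, so 4 lies in a 5-cycle (1, 4, 5, 3, 2).
Stepping 4 places around the cycle: 4 → 5 → 3 → 2 → 1.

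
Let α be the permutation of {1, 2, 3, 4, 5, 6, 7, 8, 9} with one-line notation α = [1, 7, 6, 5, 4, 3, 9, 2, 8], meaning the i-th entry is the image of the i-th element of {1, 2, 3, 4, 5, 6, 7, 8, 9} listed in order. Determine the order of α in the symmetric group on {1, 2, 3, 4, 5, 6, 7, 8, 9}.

4

Decomposing into disjoint cycles gives cycle lengths 4, 2, 2, 1.
The order is lcm(4, 2, 2) = 4.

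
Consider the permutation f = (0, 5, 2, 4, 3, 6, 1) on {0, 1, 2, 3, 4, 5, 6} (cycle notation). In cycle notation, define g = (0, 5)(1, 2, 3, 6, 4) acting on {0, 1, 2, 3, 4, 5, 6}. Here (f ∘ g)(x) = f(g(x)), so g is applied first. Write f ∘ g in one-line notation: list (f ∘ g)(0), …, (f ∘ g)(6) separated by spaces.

(f ∘ g)(x) = f(g(x)). Computing each image: f(g(0)) = f(5) = 2, f(g(1)) = f(2) = 4, f(g(2)) = f(3) = 6, f(g(3)) = f(6) = 1, f(g(4)) = f(1) = 0, f(g(5)) = f(0) = 5, f(g(6)) = f(4) = 3.
Hence f ∘ g = [2 4 6 1 0 5 3].

2 4 6 1 0 5 3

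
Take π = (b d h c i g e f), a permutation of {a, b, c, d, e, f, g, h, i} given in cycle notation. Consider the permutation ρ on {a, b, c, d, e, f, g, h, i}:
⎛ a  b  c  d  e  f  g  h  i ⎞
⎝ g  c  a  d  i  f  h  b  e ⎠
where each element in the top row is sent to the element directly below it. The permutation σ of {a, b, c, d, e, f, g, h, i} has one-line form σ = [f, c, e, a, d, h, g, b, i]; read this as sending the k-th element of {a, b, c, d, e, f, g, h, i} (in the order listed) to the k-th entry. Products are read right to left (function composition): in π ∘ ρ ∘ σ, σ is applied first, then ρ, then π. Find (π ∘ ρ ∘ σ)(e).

(π ∘ ρ ∘ σ)(e) = π(ρ(σ(e))). σ(e) = d, then ρ(d) = d, then π(d) = h, so the result is h.

h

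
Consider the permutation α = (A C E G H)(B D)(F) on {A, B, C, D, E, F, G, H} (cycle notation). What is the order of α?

The cycle type of α is (5, 2, 1).
The order of α is the least common multiple of its cycle lengths: lcm(5, 2) = 10.

10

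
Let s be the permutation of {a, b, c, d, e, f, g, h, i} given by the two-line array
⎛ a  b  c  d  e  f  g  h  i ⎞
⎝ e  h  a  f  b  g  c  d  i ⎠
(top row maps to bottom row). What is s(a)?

The entry below a in the array is e, so s(a) = e.

e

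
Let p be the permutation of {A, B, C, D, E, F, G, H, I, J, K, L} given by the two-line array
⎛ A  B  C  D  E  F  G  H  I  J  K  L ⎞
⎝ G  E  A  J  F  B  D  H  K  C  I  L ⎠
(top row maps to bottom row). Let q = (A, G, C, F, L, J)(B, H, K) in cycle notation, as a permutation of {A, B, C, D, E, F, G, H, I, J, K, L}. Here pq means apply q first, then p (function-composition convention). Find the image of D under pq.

First apply q: q(D) = D, then p(D) = J. Thus (pq)(D) = J.

J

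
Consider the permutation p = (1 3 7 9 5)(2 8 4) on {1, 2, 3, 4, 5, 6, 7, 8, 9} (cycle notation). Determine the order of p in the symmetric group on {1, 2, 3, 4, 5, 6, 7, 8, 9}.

The cycle type of p is (5, 3, 1).
Since disjoint cycles commute, ord(p) = lcm(5, 3) = 15.

15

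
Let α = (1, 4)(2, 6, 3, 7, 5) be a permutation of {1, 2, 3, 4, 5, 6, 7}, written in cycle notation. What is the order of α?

10

The cycle type of α is (5, 2).
The order is lcm(5, 2) = 10.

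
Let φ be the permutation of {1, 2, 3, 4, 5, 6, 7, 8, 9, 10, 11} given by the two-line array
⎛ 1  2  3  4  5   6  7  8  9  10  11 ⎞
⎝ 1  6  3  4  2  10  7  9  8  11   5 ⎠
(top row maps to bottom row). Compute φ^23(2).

Tracing 2 → 6 → … returns to 2 after 5 steps, so 2 lies in a 5-cycle (2, 6, 10, 11, 5).
Powers repeat with period 5 on this cycle, and 23 mod 5 = 3, so φ^23(2) = φ^3(2).
Advancing 3 steps from 2: 2 → 6 → 10 → 11.

11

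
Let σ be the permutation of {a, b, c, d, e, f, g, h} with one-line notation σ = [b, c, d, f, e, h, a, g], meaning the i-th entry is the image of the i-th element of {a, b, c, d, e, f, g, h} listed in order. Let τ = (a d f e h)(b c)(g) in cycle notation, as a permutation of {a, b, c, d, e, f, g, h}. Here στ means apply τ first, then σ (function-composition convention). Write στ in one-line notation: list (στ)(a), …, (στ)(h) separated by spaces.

f d c h g e a b

Chase each element through τ then σ: a → d → f; b → c → d; c → b → c; d → f → h; e → h → g; f → e → e; g → g → a; h → a → b.
Collecting the images, στ = [f d c h g e a b].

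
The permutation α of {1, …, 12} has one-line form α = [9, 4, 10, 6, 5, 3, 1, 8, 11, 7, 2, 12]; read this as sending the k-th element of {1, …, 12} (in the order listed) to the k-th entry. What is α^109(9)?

Tracing 9 → 11 → … returns to 9 after 9 steps, so 9 lies in a 9-cycle (1 9 11 2 4 6 3 10 7).
Powers repeat with period 9 on this cycle, and 109 mod 9 = 1, so α^109(9) = α^1(9).
Advancing 1 step from 9: 9 → 11.

11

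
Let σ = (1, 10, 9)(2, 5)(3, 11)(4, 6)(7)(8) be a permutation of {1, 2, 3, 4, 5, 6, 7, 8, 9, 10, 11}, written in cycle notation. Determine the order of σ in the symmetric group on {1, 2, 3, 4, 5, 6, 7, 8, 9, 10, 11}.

The disjoint cycles have lengths 3, 2, 2, 2, 1, 1.
Since disjoint cycles commute, ord(σ) = lcm(3, 2, 2, 2) = 6.

6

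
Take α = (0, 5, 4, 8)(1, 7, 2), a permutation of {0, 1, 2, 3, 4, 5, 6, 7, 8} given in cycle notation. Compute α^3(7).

7

7 lies in the 3-cycle (1, 7, 2).
Since the cycle has length 3, α^3 acts on it the same as α^0 (3 mod 3 = 0).
So α^3(7) = 7.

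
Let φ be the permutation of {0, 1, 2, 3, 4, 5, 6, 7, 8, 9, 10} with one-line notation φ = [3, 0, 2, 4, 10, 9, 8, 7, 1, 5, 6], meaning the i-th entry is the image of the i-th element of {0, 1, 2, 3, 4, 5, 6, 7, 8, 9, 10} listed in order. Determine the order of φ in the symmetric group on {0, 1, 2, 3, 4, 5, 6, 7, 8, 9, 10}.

The disjoint-cycle form of φ has cycle lengths 7, 2, 1, 1.
The order of φ is the least common multiple of its cycle lengths: lcm(7, 2) = 14.

14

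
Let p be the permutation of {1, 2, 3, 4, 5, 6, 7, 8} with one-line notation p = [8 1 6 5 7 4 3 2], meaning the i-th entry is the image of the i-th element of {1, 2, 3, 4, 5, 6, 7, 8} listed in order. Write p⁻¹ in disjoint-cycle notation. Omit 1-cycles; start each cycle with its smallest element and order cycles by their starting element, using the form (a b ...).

The cycle decomposition of p is (1 8 2)(3 6 4 5 7).
The inverse reverses every cycle; in canonical form, p⁻¹ = (1 2 8)(3 7 5 4 6).

(1 2 8)(3 7 5 4 6)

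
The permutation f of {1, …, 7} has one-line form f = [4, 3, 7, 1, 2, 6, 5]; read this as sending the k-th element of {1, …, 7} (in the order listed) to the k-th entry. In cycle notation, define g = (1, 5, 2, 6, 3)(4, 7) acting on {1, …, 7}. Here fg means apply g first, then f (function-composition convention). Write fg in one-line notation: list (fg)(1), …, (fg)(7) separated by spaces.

2 6 4 5 3 7 1

(fg)(x) = f(g(x)). Computing each image: f(g(1)) = f(5) = 2, f(g(2)) = f(6) = 6, f(g(3)) = f(1) = 4, f(g(4)) = f(7) = 5, f(g(5)) = f(2) = 3, f(g(6)) = f(3) = 7, f(g(7)) = f(4) = 1.
Hence fg = [2 6 4 5 3 7 1].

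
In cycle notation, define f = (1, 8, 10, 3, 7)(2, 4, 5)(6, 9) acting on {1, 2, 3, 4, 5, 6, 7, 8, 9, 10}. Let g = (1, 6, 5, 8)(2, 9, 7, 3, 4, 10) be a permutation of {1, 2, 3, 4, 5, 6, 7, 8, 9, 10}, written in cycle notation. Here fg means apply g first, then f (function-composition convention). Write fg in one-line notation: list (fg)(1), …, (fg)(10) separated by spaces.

9 6 5 3 10 2 7 8 1 4

For each element, apply g then f: 1 → 6 → 9; 2 → 9 → 6; 3 → 4 → 5; 4 → 10 → 3; 5 → 8 → 10; 6 → 5 → 2; 7 → 3 → 7; 8 → 1 → 8; 9 → 7 → 1; 10 → 2 → 4.
So fg in one-line form is 9 6 5 3 10 2 7 8 1 4.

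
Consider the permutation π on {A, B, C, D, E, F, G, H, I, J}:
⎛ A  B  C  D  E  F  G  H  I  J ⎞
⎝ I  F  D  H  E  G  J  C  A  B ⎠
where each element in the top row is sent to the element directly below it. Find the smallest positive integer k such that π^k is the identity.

Decomposing into disjoint cycles gives cycle lengths 4, 3, 2, 1.
The order is lcm(4, 3, 2) = 12.

12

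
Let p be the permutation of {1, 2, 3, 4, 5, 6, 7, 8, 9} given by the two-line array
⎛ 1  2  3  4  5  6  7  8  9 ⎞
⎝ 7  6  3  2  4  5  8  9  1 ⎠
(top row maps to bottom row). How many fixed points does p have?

1

The fixed points (elements with p(x) = x) are {3}, so there is 1.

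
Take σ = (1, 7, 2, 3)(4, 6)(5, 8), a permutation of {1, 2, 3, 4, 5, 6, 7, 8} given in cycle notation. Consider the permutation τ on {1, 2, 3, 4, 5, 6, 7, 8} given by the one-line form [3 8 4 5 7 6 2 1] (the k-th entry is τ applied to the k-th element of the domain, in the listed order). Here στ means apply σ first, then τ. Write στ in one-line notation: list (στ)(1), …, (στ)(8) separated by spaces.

(στ)(x) = τ(σ(x)). Computing each image: τ(σ(1)) = τ(7) = 2, τ(σ(2)) = τ(3) = 4, τ(σ(3)) = τ(1) = 3, τ(σ(4)) = τ(6) = 6, τ(σ(5)) = τ(8) = 1, τ(σ(6)) = τ(4) = 5, τ(σ(7)) = τ(2) = 8, τ(σ(8)) = τ(5) = 7.
Hence στ = [2 4 3 6 1 5 8 7].

2 4 3 6 1 5 8 7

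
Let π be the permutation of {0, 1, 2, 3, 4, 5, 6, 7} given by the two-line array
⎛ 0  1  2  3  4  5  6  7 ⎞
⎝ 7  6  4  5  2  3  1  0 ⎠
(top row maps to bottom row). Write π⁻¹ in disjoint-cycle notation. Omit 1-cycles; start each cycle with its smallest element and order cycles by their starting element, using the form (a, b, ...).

(0, 7)(1, 6)(2, 4)(3, 5)

First write π in disjoint cycles: (0, 7)(1, 6)(2, 4)(3, 5).
Reversing each cycle (and rotating so the smallest element leads) gives π⁻¹ = (0, 7)(1, 6)(2, 4)(3, 5).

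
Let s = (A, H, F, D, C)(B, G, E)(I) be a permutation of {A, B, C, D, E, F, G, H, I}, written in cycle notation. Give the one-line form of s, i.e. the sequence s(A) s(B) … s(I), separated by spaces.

H G A C B D E F I

Image by image: A→H, B→G, C→A, D→C, E→B, F→D, G→E, H→F, I→I.
Listing these in domain order gives H G A C B D E F I.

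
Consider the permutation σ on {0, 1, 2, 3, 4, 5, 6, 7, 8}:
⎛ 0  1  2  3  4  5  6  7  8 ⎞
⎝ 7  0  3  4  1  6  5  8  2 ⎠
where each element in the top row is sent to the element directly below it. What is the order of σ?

The disjoint-cycle form of σ has cycle lengths 7, 2.
The order is lcm(7, 2) = 14.

14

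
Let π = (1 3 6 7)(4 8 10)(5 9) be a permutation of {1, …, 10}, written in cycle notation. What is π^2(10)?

8

10 lies in the 3-cycle (4 8 10).
Advancing 2 steps from 10: 10 → 4 → 8.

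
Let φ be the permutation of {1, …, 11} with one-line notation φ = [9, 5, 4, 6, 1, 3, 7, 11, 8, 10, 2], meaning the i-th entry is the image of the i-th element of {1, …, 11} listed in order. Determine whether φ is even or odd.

In disjoint-cycle form the cycle lengths are 6, 3, 1, 1.
A cycle of length ℓ contributes ℓ−1 transpositions, so φ is a product of 5 + 2 = 7 transpositions — odd.

odd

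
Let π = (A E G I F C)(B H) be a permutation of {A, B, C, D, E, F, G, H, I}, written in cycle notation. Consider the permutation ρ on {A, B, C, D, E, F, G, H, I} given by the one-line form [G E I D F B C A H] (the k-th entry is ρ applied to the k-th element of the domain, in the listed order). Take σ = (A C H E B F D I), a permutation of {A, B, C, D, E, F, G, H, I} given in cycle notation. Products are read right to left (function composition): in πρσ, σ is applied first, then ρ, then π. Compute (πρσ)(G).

A

Chase G: σ(G) = G; ρ(G) = C; π(C) = A. Hence (πρσ)(G) = A.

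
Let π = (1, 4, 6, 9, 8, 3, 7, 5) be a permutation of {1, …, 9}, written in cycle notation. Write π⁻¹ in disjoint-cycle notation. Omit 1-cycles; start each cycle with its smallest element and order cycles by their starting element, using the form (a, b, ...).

The inverse reverses each cycle.
Reversing each cycle of π and rotating so the smallest element leads gives (1, 5, 7, 3, 8, 9, 6, 4).

(1, 5, 7, 3, 8, 9, 6, 4)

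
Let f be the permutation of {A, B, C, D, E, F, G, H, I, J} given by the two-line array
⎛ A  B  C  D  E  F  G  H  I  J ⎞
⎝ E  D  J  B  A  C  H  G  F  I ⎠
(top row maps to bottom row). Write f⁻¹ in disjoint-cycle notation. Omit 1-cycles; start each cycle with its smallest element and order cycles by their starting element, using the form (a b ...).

First write f in disjoint cycles: (A E)(B D)(C J I F)(G H).
The inverse reverses every cycle; in canonical form, f⁻¹ = (A E)(B D)(C F I J)(G H).

(A E)(B D)(C F I J)(G H)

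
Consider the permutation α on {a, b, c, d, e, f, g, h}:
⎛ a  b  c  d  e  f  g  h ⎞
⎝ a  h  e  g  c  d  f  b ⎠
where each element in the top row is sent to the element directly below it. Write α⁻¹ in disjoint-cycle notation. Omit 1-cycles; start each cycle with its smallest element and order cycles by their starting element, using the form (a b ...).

First write α in disjoint cycles: (b h)(c e)(d g f).
The inverse reverses every cycle; in canonical form, α⁻¹ = (b h)(c e)(d f g).

(b h)(c e)(d f g)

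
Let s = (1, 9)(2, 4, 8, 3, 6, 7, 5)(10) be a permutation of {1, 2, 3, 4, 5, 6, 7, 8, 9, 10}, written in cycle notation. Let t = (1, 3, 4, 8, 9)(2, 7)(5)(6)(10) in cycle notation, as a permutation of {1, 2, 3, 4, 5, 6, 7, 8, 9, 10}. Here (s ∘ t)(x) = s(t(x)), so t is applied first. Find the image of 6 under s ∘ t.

7

(s ∘ t)(6) = s(t(6)). t(6) = 6, then s(6) = 7. So (s ∘ t)(6) = 7.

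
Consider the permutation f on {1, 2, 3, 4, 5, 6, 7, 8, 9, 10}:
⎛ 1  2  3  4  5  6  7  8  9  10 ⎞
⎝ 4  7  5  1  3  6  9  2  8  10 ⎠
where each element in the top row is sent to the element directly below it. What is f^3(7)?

2

Tracing 7 → 9 → … returns to 7 after 4 steps, so 7 lies in a 4-cycle (2 7 9 8).
Stepping 3 places around the cycle: 7 → 9 → 8 → 2.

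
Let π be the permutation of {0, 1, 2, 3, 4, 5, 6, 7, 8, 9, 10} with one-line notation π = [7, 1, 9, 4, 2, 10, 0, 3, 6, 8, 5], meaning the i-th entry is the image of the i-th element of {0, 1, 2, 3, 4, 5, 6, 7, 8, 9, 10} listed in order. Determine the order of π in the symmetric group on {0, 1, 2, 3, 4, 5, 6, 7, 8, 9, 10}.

8

Decomposing into disjoint cycles gives cycle lengths 8, 2, 1.
Since disjoint cycles commute, ord(π) = lcm(8, 2) = 8.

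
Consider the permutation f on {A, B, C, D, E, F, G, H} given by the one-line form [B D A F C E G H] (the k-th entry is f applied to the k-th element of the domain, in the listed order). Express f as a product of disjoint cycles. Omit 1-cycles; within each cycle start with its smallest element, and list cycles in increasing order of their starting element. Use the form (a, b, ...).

From A: A → B → D → F → E → C → A, closing the cycle (A, B, D, F, E, C).
Repeating from the next unused element and collecting all non-trivial cycles gives (A, B, D, F, E, C).

(A, B, D, F, E, C)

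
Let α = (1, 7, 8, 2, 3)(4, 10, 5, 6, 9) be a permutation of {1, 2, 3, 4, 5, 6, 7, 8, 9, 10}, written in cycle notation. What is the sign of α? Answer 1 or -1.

The cycle lengths are 5, 5.
A cycle is odd iff its length is even; α has 0 even-length cycles, so sgn(α) = (−1)^0 and α is even.

1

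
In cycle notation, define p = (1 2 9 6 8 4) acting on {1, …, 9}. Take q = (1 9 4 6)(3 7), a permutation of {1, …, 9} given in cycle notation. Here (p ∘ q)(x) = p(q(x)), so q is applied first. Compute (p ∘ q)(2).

9

First apply q: q(2) = 2, then p(2) = 9. Thus (p ∘ q)(2) = 9.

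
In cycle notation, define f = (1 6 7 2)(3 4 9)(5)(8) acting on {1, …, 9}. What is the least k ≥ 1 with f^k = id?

12

The cycle type of f is (4, 3, 1, 1).
The order of f is the least common multiple of its cycle lengths: lcm(4, 3) = 12.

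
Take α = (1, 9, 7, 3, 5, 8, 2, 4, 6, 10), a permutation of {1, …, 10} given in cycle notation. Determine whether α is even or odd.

The cycle lengths are 10.
A cycle of length ℓ contributes ℓ−1 transpositions, so α is a product of 9 transpositions — odd.

odd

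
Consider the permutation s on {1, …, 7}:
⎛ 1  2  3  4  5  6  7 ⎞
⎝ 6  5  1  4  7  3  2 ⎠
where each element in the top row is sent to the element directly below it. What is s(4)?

The entry below 4 in the array is 4, so s(4) = 4.

4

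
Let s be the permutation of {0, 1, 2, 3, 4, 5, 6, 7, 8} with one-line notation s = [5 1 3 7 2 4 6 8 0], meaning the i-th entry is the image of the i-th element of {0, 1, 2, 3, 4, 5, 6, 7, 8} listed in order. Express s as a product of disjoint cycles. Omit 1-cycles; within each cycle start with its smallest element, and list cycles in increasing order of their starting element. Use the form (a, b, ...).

(0, 5, 4, 2, 3, 7, 8)

Iterating s from 0 gives 0 → 5 → 4 → 2 → 3 → 7 → 8 → 0; that is the 7-cycle (0, 5, 4, 2, 3, 7, 8).
Continuing from each remaining unvisited element yields (0, 5, 4, 2, 3, 7, 8).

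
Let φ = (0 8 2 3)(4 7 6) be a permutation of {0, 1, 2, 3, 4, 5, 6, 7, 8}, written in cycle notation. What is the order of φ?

The cycle type of φ is (4, 3, 1, 1).
The order is lcm(4, 3) = 12.

12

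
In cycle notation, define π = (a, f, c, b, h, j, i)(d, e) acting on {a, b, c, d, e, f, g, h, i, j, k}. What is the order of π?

14

The cycle type of π is (7, 2, 1, 1).
The order is lcm(7, 2) = 14.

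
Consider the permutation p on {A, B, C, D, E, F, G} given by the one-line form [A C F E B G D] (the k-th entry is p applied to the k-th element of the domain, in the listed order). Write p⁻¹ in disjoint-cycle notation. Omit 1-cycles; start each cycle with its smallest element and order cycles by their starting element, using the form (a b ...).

(B E D G F C)

First write p in disjoint cycles: (B C F G D E).
Reversing each cycle (and rotating so the smallest element leads) gives p⁻¹ = (B E D G F C).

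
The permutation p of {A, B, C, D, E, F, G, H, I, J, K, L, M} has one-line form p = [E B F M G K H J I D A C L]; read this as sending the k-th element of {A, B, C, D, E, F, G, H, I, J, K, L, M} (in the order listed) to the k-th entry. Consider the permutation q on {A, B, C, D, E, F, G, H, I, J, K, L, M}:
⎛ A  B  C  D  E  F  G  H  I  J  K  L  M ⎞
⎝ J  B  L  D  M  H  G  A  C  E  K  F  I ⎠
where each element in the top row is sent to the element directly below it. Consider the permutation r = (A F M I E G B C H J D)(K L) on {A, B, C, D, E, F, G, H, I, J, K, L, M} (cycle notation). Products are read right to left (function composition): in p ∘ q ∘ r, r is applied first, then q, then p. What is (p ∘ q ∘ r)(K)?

K

Apply the permutations in order: r(K) = L, then q(L) = F, then p(F) = K. So (p ∘ q ∘ r)(K) = K.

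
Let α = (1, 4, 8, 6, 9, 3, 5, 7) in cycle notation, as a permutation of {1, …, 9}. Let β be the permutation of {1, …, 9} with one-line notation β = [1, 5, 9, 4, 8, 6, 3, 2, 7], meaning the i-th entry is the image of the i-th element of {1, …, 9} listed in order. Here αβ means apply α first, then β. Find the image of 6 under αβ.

First apply α: α(6) = 9, then β(9) = 7. Thus (αβ)(6) = 7.

7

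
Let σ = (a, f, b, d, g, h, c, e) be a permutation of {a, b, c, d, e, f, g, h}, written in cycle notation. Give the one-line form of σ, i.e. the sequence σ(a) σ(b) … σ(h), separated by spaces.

Each element maps to the next entry in its cycle (wrapping to the front): a→f, b→d, c→e, d→g, e→a, f→b, g→h, h→c.
So the one-line form is f d e g a b h c.

f d e g a b h c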